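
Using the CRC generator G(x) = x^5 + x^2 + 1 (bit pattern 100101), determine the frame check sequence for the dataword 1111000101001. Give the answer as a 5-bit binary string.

Append 5 zeros: 111100010100100000. Divide by 100101 (XOR where the leading bit is 1):
  pos 0: 111100 XOR 100101 = 011001
  pos 1: 110010 XOR 100101 = 010111
  pos 2: 101111 XOR 100101 = 001010
  pos 4: 101001 XOR 100101 = 001100
  pos 6: 110000 XOR 100101 = 010101
  pos 7: 101011 XOR 100101 = 001110
  pos 9: 111000 XOR 100101 = 011101
  pos 10: 111010 XOR 100101 = 011111
  pos 11: 111110 XOR 100101 = 011011
  pos 12: 110110 XOR 100101 = 010011
Remainder (last 5 bits) = 10011. This is the CRC / FCS.

10011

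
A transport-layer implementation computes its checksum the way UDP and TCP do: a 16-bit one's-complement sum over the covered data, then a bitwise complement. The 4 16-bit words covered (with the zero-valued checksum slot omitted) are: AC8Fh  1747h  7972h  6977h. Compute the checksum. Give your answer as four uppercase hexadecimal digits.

One's-complement addition (fold any carry out of bit 15 back into bit 0):
  0xAC8F + 0x1747 = 0x0C3D6
  0xC3D6 + 0x7972 = 0x13D48 → wrap carry → 0x3D49
  0x3D49 + 0x6977 = 0x0A6C0
One's-complement sum = 0xA6C0.
Checksum = ~0xA6C0 & 0xFFFF = 0x593F.

593F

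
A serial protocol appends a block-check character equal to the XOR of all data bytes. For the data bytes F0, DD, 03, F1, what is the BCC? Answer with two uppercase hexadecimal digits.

XOR the bytes together:
  start with 0xF0
  0xF0 ⊕ 0xDD = 0x2D
  0x2D ⊕ 0x03 = 0x2E
  0x2E ⊕ 0xF1 = 0xDF

DF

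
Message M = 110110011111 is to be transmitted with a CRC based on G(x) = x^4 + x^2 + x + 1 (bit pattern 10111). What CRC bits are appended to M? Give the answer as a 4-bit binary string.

Append 4 zeros: 1101100111110000. Divide by 10111 (XOR where the leading bit is 1):
  pos 0: 11011 XOR 10111 = 01100
  pos 1: 11000 XOR 10111 = 01111
  pos 2: 11110 XOR 10111 = 01001
  pos 3: 10011 XOR 10111 = 00100
  pos 5: 10011 XOR 10111 = 00100
  pos 7: 10011 XOR 10111 = 00100
  pos 9: 10000 XOR 10111 = 00111
  pos 11: 11100 XOR 10111 = 01011
Remainder (last 4 bits) = 1011. This is the CRC / FCS.

1011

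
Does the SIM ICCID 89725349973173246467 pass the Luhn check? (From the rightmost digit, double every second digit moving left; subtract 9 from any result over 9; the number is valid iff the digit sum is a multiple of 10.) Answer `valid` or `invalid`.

From the right, keep odd positions and double even positions (subtract 9 from any doubled value over 9):
  doubled (positions 2,4,...): 3 3 4 5 6 9 8 1 5 7 → sum 51
  kept (positions 1,3,...): 7 4 4 3 1 7 9 3 2 9 → sum 49
Total = 100.
100 mod 10 = 0, so the number is valid.

valid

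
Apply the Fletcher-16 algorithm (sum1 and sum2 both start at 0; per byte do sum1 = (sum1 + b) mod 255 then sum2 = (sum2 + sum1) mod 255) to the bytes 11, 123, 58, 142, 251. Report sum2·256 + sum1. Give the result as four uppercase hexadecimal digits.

Running sums (mod 255):
  after byte 0 (11): sum1=11, sum2=11
  after byte 1 (123): sum1=134, sum2=145
  after byte 2 (58): sum1=192, sum2=82
  after byte 3 (142): sum1=79, sum2=161
  after byte 4 (251): sum1=75, sum2=236
Checksum = sum2·256 + sum1 = 236·256 + 75 = 60491 = 0xEC4B.

EC4B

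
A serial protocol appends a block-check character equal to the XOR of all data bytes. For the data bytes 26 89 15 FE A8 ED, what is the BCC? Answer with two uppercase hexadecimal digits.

01

XOR the bytes together:
  start with 0x26
  0x26 ⊕ 0x89 = 0xAF
  0xAF ⊕ 0x15 = 0xBA
  0xBA ⊕ 0xFE = 0x44
  0x44 ⊕ 0xA8 = 0xEC
  0xEC ⊕ 0xED = 0x01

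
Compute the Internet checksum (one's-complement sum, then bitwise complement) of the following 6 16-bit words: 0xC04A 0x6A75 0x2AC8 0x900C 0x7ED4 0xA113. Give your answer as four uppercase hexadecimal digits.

One's-complement addition (fold any carry out of bit 15 back into bit 0):
  0xC04A + 0x6A75 = 0x12ABF → wrap carry → 0x2AC0
  0x2AC0 + 0x2AC8 = 0x05588
  0x5588 + 0x900C = 0x0E594
  0xE594 + 0x7ED4 = 0x16468 → wrap carry → 0x6469
  0x6469 + 0xA113 = 0x1057C → wrap carry → 0x057D
One's-complement sum = 0x057D.
Checksum = ~0x057D & 0xFFFF = 0xFA82.

FA82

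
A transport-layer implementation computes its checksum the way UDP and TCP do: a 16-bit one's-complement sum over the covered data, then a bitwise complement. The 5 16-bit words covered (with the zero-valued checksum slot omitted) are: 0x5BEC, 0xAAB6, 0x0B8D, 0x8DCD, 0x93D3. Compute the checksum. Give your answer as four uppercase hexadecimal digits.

CC2E

One's-complement addition (fold any carry out of bit 15 back into bit 0):
  0x5BEC + 0xAAB6 = 0x106A2 → wrap carry → 0x06A3
  0x06A3 + 0x0B8D = 0x01230
  0x1230 + 0x8DCD = 0x09FFD
  0x9FFD + 0x93D3 = 0x133D0 → wrap carry → 0x33D1
One's-complement sum = 0x33D1.
Checksum = ~0x33D1 & 0xFFFF = 0xCC2E.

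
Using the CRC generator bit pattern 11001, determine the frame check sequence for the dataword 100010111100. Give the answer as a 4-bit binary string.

Append 4 zeros: 1000101111000000. Divide by 11001 (XOR where the leading bit is 1):
  pos 0: 10001 XOR 11001 = 01000
  pos 1: 10000 XOR 11001 = 01001
  pos 2: 10011 XOR 11001 = 01010
  pos 3: 10101 XOR 11001 = 01100
  pos 4: 11001 XOR 11001 = 00000
  pos 9: 10000 XOR 11001 = 01001
  pos 10: 10010 XOR 11001 = 01011
  pos 11: 10110 XOR 11001 = 01111
Remainder (last 4 bits) = 1111. This is the CRC / FCS.

1111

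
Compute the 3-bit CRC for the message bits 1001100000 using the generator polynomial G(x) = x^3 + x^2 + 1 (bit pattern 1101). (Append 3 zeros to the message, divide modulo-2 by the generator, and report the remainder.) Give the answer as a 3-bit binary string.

101

Append 3 zeros: 1001100000000. Divide by 1101 (XOR where the leading bit is 1):
  pos 0: 1001 XOR 1101 = 0100
  pos 1: 1001 XOR 1101 = 0100
  pos 2: 1000 XOR 1101 = 0101
  pos 3: 1010 XOR 1101 = 0111
  pos 4: 1110 XOR 1101 = 0011
  pos 6: 1100 XOR 1101 = 0001
  pos 9: 1000 XOR 1101 = 0101
Remainder (last 3 bits) = 101. This is the CRC / FCS.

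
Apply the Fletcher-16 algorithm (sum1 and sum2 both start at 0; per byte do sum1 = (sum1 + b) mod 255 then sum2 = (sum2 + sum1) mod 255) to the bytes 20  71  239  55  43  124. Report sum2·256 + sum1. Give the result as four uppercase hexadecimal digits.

Running sums (mod 255):
  after byte 0 (20): sum1=20, sum2=20
  after byte 1 (71): sum1=91, sum2=111
  after byte 2 (239): sum1=75, sum2=186
  after byte 3 (55): sum1=130, sum2=61
  after byte 4 (43): sum1=173, sum2=234
  after byte 5 (124): sum1=42, sum2=21
Checksum = sum2·256 + sum1 = 21·256 + 42 = 5418 = 0x152A.

152A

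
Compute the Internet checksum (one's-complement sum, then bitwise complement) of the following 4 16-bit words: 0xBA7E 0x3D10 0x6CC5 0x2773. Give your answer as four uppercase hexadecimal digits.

One's-complement addition (fold any carry out of bit 15 back into bit 0):
  0xBA7E + 0x3D10 = 0x0F78E
  0xF78E + 0x6CC5 = 0x16453 → wrap carry → 0x6454
  0x6454 + 0x2773 = 0x08BC7
One's-complement sum = 0x8BC7.
Checksum = ~0x8BC7 & 0xFFFF = 0x7438.

7438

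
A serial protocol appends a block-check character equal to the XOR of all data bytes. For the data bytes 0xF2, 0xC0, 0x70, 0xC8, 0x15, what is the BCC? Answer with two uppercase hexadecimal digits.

9F

XOR the bytes together:
  start with 0xF2
  0xF2 ⊕ 0xC0 = 0x32
  0x32 ⊕ 0x70 = 0x42
  0x42 ⊕ 0xC8 = 0x8A
  0x8A ⊕ 0x15 = 0x9F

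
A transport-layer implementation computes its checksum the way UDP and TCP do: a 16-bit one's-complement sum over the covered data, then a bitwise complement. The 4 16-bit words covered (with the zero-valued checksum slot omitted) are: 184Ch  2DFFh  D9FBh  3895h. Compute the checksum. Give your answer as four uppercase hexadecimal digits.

A723

One's-complement addition (fold any carry out of bit 15 back into bit 0):
  0x184C + 0x2DFF = 0x0464B
  0x464B + 0xD9FB = 0x12046 → wrap carry → 0x2047
  0x2047 + 0x3895 = 0x058DC
One's-complement sum = 0x58DC.
Checksum = ~0x58DC & 0xFFFF = 0xA723.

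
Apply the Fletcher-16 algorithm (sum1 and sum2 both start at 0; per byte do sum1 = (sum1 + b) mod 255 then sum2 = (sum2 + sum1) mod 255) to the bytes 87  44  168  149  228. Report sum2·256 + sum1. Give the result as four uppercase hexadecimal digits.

Running sums (mod 255):
  after byte 0 (87): sum1=87, sum2=87
  after byte 1 (44): sum1=131, sum2=218
  after byte 2 (168): sum1=44, sum2=7
  after byte 3 (149): sum1=193, sum2=200
  after byte 4 (228): sum1=166, sum2=111
Checksum = sum2·256 + sum1 = 111·256 + 166 = 28582 = 0x6FA6.

6FA6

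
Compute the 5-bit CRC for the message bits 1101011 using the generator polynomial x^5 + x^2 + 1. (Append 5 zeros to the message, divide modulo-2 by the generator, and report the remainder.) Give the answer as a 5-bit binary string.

10100

Append 5 zeros: 110101100000. Divide by 100101 (XOR where the leading bit is 1):
  pos 0: 110101 XOR 100101 = 010000
  pos 1: 100001 XOR 100101 = 000100
  pos 4: 100000 XOR 100101 = 000101
Remainder (last 5 bits) = 10100. This is the CRC / FCS.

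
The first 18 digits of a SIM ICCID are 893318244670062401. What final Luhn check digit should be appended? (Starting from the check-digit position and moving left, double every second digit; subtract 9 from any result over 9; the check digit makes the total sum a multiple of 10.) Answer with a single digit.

7

Partial digits right→left: 1 0 4 2 6 0 0 7 6 4 4 2 8 1 3 3 9 8
Double every second digit counting from the check-digit position (so the 1st, 3rd, 5th, ... of the partial from the right).
  doubled (with −9 where >9): 2 8 3 0 3 8 7 6 9 → sum 46
  kept as-is: 0 2 0 7 4 2 1 3 8 → sum 27
Total = 46 + 27 = 73.
Check digit = (10 − (73 mod 10)) mod 10 = 7.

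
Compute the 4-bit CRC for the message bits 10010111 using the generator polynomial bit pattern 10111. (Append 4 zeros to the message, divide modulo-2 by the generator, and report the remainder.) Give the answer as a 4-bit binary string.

Append 4 zeros: 100101110000. Divide by 10111 (XOR where the leading bit is 1):
  pos 0: 10010 XOR 10111 = 00101
  pos 2: 10111 XOR 10111 = 00000
  pos 7: 10000 XOR 10111 = 00111
Remainder (last 4 bits) = 0111. This is the CRC / FCS.

0111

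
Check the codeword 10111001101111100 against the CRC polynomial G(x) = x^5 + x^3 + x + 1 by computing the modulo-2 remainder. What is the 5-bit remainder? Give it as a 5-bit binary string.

00001

Modulo-2 division of 10111001101111100 by 101011:
  pos 0: 101110 XOR 101011 = 000101
  pos 3: 101011 XOR 101011 = 000000
  pos 10: 111110 XOR 101011 = 010101
  pos 11: 101010 XOR 101011 = 000001
Remainder = 00001 (nonzero — an error is detected).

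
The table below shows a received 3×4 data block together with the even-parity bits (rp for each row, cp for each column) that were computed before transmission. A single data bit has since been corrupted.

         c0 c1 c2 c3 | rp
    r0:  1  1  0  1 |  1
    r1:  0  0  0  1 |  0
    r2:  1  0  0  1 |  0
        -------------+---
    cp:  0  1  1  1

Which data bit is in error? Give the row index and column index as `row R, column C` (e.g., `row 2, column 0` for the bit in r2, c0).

row 1, column 2

Recompute each row's even parity and compare to rp:
  r0: data parity 1, sent rp 1 → ok
  r1: data parity 1, sent rp 0 → mismatch
  r2: data parity 0, sent rp 0 → ok
Recompute each column's even parity and compare to cp:
  c0: data parity 0, sent cp 0 → ok
  c1: data parity 1, sent cp 1 → ok
  c2: data parity 0, sent cp 1 → mismatch
  c3: data parity 1, sent cp 1 → ok
Exactly one row (r1) and one column (c2) fail → the flipped bit is at their intersection.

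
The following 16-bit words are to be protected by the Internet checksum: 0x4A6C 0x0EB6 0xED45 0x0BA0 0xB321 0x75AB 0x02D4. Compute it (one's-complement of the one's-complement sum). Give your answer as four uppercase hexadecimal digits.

One's-complement addition (fold any carry out of bit 15 back into bit 0):
  0x4A6C + 0x0EB6 = 0x05922
  0x5922 + 0xED45 = 0x14667 → wrap carry → 0x4668
  0x4668 + 0x0BA0 = 0x05208
  0x5208 + 0xB321 = 0x10529 → wrap carry → 0x052A
  0x052A + 0x75AB = 0x07AD5
  0x7AD5 + 0x02D4 = 0x07DA9
One's-complement sum = 0x7DA9.
Checksum = ~0x7DA9 & 0xFFFF = 0x8256.

8256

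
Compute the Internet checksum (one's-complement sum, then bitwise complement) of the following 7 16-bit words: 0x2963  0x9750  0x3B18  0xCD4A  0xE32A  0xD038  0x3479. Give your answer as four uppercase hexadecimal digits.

4F0C

One's-complement addition (fold any carry out of bit 15 back into bit 0):
  0x2963 + 0x9750 = 0x0C0B3
  0xC0B3 + 0x3B18 = 0x0FBCB
  0xFBCB + 0xCD4A = 0x1C915 → wrap carry → 0xC916
  0xC916 + 0xE32A = 0x1AC40 → wrap carry → 0xAC41
  0xAC41 + 0xD038 = 0x17C79 → wrap carry → 0x7C7A
  0x7C7A + 0x3479 = 0x0B0F3
One's-complement sum = 0xB0F3.
Checksum = ~0xB0F3 & 0xFFFF = 0x4F0C.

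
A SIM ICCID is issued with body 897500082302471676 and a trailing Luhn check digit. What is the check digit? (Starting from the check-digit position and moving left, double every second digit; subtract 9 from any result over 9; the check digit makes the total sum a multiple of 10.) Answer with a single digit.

Partial digits right→left: 6 7 6 1 7 4 2 0 3 2 8 0 0 0 5 7 9 8
Double every second digit counting from the check-digit position (so the 1st, 3rd, 5th, ... of the partial from the right).
  doubled (with −9 where >9): 3 3 5 4 6 7 0 1 9 → sum 38
  kept as-is: 7 1 4 0 2 0 0 7 8 → sum 29
Total = 38 + 29 = 67.
Check digit = (10 − (67 mod 10)) mod 10 = 3.

3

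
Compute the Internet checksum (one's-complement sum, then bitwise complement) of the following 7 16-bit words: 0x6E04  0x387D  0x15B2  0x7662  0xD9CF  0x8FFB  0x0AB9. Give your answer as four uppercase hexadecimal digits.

One's-complement addition (fold any carry out of bit 15 back into bit 0):
  0x6E04 + 0x387D = 0x0A681
  0xA681 + 0x15B2 = 0x0BC33
  0xBC33 + 0x7662 = 0x13295 → wrap carry → 0x3296
  0x3296 + 0xD9CF = 0x10C65 → wrap carry → 0x0C66
  0x0C66 + 0x8FFB = 0x09C61
  0x9C61 + 0x0AB9 = 0x0A71A
One's-complement sum = 0xA71A.
Checksum = ~0xA71A & 0xFFFF = 0x58E5.

58E5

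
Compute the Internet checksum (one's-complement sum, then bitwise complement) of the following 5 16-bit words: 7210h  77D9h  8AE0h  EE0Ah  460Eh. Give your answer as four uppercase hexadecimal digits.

571C

One's-complement addition (fold any carry out of bit 15 back into bit 0):
  0x7210 + 0x77D9 = 0x0E9E9
  0xE9E9 + 0x8AE0 = 0x174C9 → wrap carry → 0x74CA
  0x74CA + 0xEE0A = 0x162D4 → wrap carry → 0x62D5
  0x62D5 + 0x460E = 0x0A8E3
One's-complement sum = 0xA8E3.
Checksum = ~0xA8E3 & 0xFFFF = 0x571C.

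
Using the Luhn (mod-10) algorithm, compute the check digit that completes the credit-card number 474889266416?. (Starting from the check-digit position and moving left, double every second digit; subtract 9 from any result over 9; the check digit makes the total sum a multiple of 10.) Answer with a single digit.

0

Partial digits right→left: 6 1 4 6 6 2 9 8 8 4 7 4
Double every second digit counting from the check-digit position (so the 1st, 3rd, 5th, ... of the partial from the right).
  doubled (with −9 where >9): 3 8 3 9 7 5 → sum 35
  kept as-is: 1 6 2 8 4 4 → sum 25
Total = 35 + 25 = 60.
Check digit = (10 − (60 mod 10)) mod 10 = 0.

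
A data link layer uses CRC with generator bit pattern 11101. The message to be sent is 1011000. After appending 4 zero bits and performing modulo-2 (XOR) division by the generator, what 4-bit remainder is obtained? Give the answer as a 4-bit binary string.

Append 4 zeros: 10110000000. Divide by 11101 (XOR where the leading bit is 1):
  pos 0: 10110 XOR 11101 = 01011
  pos 1: 10110 XOR 11101 = 01011
  pos 2: 10110 XOR 11101 = 01011
  pos 3: 10110 XOR 11101 = 01011
  pos 4: 10110 XOR 11101 = 01011
  pos 5: 10110 XOR 11101 = 01011
  pos 6: 10110 XOR 11101 = 01011
Remainder (last 4 bits) = 1011. This is the CRC / FCS.

1011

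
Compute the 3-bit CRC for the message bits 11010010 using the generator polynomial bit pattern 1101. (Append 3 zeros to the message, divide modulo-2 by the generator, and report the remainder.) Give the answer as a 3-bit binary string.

111

Append 3 zeros: 11010010000. Divide by 1101 (XOR where the leading bit is 1):
  pos 0: 1101 XOR 1101 = 0000
  pos 6: 1000 XOR 1101 = 0101
  pos 7: 1010 XOR 1101 = 0111
Remainder (last 3 bits) = 111. This is the CRC / FCS.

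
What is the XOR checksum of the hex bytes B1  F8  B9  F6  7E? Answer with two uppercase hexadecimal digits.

78

XOR the bytes together:
  start with 0xB1
  0xB1 ⊕ 0xF8 = 0x49
  0x49 ⊕ 0xB9 = 0xF0
  0xF0 ⊕ 0xF6 = 0x06
  0x06 ⊕ 0x7E = 0x78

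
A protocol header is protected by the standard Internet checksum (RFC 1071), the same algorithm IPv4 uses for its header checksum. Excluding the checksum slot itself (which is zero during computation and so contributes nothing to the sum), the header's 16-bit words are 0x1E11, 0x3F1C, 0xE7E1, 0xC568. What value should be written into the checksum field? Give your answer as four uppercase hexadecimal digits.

One's-complement addition (fold any carry out of bit 15 back into bit 0):
  0x1E11 + 0x3F1C = 0x05D2D
  0x5D2D + 0xE7E1 = 0x1450E → wrap carry → 0x450F
  0x450F + 0xC568 = 0x10A77 → wrap carry → 0x0A78
One's-complement sum = 0x0A78.
Checksum = ~0x0A78 & 0xFFFF = 0xF587.

F587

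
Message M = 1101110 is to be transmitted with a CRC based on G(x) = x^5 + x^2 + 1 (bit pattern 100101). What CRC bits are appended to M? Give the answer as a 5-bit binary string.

00101

Append 5 zeros: 110111000000. Divide by 100101 (XOR where the leading bit is 1):
  pos 0: 110111 XOR 100101 = 010010
  pos 1: 100100 XOR 100101 = 000001
  pos 6: 100000 XOR 100101 = 000101
Remainder (last 5 bits) = 00101. This is the CRC / FCS.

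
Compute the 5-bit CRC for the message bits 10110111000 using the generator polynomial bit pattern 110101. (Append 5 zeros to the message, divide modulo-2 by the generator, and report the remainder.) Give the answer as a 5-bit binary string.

Append 5 zeros: 1011011100000000. Divide by 110101 (XOR where the leading bit is 1):
  pos 0: 101101 XOR 110101 = 011000
  pos 1: 110001 XOR 110101 = 000100
  pos 4: 100100 XOR 110101 = 010001
  pos 5: 100010 XOR 110101 = 010111
  pos 6: 101110 XOR 110101 = 011011
  pos 7: 110110 XOR 110101 = 000011
Remainder (last 5 bits) = 11000. This is the CRC / FCS.

11000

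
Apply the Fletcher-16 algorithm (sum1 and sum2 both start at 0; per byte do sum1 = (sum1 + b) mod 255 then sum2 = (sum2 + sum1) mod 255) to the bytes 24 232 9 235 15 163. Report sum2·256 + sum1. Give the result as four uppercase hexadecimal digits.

C6A8

Running sums (mod 255):
  after byte 0 (24): sum1=24, sum2=24
  after byte 1 (232): sum1=1, sum2=25
  after byte 2 (9): sum1=10, sum2=35
  after byte 3 (235): sum1=245, sum2=25
  after byte 4 (15): sum1=5, sum2=30
  after byte 5 (163): sum1=168, sum2=198
Checksum = sum2·256 + sum1 = 198·256 + 168 = 50856 = 0xC6A8.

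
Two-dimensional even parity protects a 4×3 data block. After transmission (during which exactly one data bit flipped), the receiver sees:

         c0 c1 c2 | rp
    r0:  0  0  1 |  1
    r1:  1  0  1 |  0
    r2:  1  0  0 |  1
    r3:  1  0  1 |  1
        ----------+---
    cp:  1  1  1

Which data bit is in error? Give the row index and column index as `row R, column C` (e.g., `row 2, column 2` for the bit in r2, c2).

Recompute each row's even parity and compare to rp:
  r0: data parity 1, sent rp 1 → ok
  r1: data parity 0, sent rp 0 → ok
  r2: data parity 1, sent rp 1 → ok
  r3: data parity 0, sent rp 1 → mismatch
Recompute each column's even parity and compare to cp:
  c0: data parity 1, sent cp 1 → ok
  c1: data parity 0, sent cp 1 → mismatch
  c2: data parity 1, sent cp 1 → ok
Exactly one row (r3) and one column (c1) fail → the flipped bit is at their intersection.

row 3, column 1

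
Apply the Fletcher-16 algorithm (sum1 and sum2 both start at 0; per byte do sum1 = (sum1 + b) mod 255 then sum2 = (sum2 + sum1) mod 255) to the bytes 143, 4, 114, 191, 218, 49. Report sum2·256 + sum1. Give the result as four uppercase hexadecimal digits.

Running sums (mod 255):
  after byte 0 (143): sum1=143, sum2=143
  after byte 1 (4): sum1=147, sum2=35
  after byte 2 (114): sum1=6, sum2=41
  after byte 3 (191): sum1=197, sum2=238
  after byte 4 (218): sum1=160, sum2=143
  after byte 5 (49): sum1=209, sum2=97
Checksum = sum2·256 + sum1 = 97·256 + 209 = 25041 = 0x61D1.

61D1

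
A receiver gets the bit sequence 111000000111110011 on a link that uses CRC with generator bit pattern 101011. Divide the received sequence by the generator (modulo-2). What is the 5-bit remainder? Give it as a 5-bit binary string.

Modulo-2 division of 111000000111110011 by 101011:
  pos 0: 111000 XOR 101011 = 010011
  pos 1: 100110 XOR 101011 = 001101
  pos 3: 110100 XOR 101011 = 011111
  pos 4: 111111 XOR 101011 = 010100
  pos 5: 101001 XOR 101011 = 000010
  pos 9: 101110 XOR 101011 = 000101
  pos 12: 101011 XOR 101011 = 000000
Remainder = 00000 (zero — the frame passes the CRC check).

00000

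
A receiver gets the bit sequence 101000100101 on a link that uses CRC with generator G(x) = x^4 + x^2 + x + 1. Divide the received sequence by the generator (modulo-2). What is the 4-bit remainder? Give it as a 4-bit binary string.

Modulo-2 division of 101000100101 by 10111:
  pos 0: 10100 XOR 10111 = 00011
  pos 3: 11010 XOR 10111 = 01101
  pos 4: 11010 XOR 10111 = 01101
  pos 5: 11011 XOR 10111 = 01100
  pos 6: 11000 XOR 10111 = 01111
  pos 7: 11111 XOR 10111 = 01000
Remainder = 1000 (nonzero — an error is detected).

1000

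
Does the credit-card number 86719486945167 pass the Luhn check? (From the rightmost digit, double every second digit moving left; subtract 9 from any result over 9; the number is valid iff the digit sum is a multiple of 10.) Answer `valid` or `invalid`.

From the right, keep odd positions and double even positions (subtract 9 from any doubled value over 9):
  doubled (positions 2,4,...): 3 1 9 7 9 5 7 → sum 41
  kept (positions 1,3,...): 7 1 4 6 4 1 6 → sum 29
Total = 70.
70 mod 10 = 0, so the number is valid.

valid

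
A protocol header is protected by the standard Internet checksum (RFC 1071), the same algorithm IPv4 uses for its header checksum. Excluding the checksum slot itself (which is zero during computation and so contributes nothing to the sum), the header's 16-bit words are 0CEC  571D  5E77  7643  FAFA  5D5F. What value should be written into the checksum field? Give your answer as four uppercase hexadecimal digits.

One's-complement addition (fold any carry out of bit 15 back into bit 0):
  0x0CEC + 0x571D = 0x06409
  0x6409 + 0x5E77 = 0x0C280
  0xC280 + 0x7643 = 0x138C3 → wrap carry → 0x38C4
  0x38C4 + 0xFAFA = 0x133BE → wrap carry → 0x33BF
  0x33BF + 0x5D5F = 0x0911E
One's-complement sum = 0x911E.
Checksum = ~0x911E & 0xFFFF = 0x6EE1.

6EE1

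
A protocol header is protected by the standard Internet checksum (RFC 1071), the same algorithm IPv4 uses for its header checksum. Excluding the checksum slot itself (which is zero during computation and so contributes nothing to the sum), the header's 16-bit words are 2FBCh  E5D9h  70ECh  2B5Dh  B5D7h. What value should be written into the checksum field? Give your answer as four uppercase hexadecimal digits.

One's-complement addition (fold any carry out of bit 15 back into bit 0):
  0x2FBC + 0xE5D9 = 0x11595 → wrap carry → 0x1596
  0x1596 + 0x70EC = 0x08682
  0x8682 + 0x2B5D = 0x0B1DF
  0xB1DF + 0xB5D7 = 0x167B6 → wrap carry → 0x67B7
One's-complement sum = 0x67B7.
Checksum = ~0x67B7 & 0xFFFF = 0x9848.

9848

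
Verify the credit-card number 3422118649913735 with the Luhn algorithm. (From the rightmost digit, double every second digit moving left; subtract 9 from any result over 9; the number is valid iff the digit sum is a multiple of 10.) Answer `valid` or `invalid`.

From the right, keep odd positions and double even positions (subtract 9 from any doubled value over 9):
  doubled (positions 2,4,...): 6 6 9 8 7 2 4 6 → sum 48
  kept (positions 1,3,...): 5 7 1 9 6 1 2 4 → sum 35
Total = 83.
83 mod 10 = 3, so the number is invalid.

invalid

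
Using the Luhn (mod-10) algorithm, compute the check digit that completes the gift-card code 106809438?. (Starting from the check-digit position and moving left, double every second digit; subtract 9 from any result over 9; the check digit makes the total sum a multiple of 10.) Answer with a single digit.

0

Partial digits right→left: 8 3 4 9 0 8 6 0 1
Double every second digit counting from the check-digit position (so the 1st, 3rd, 5th, ... of the partial from the right).
  doubled (with −9 where >9): 7 8 0 3 2 → sum 20
  kept as-is: 3 9 8 0 → sum 20
Total = 20 + 20 = 40.
Check digit = (10 − (40 mod 10)) mod 10 = 0.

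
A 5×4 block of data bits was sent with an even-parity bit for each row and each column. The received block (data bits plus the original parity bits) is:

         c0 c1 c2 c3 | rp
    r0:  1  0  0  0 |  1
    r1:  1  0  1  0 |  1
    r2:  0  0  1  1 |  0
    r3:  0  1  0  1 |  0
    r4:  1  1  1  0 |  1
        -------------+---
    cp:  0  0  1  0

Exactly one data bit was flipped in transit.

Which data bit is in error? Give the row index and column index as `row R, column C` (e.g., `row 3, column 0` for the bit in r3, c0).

row 1, column 0

Recompute each row's even parity and compare to rp:
  r0: data parity 1, sent rp 1 → ok
  r1: data parity 0, sent rp 1 → mismatch
  r2: data parity 0, sent rp 0 → ok
  r3: data parity 0, sent rp 0 → ok
  r4: data parity 1, sent rp 1 → ok
Recompute each column's even parity and compare to cp:
  c0: data parity 1, sent cp 0 → mismatch
  c1: data parity 0, sent cp 0 → ok
  c2: data parity 1, sent cp 1 → ok
  c3: data parity 0, sent cp 0 → ok
Exactly one row (r1) and one column (c0) fail → the flipped bit is at their intersection.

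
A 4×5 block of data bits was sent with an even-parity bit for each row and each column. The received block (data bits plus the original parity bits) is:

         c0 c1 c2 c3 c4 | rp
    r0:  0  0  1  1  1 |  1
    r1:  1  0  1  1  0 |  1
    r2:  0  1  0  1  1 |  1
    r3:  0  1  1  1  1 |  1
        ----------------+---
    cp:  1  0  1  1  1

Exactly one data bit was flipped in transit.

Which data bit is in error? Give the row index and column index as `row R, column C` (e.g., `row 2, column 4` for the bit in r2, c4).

Recompute each row's even parity and compare to rp:
  r0: data parity 1, sent rp 1 → ok
  r1: data parity 1, sent rp 1 → ok
  r2: data parity 1, sent rp 1 → ok
  r3: data parity 0, sent rp 1 → mismatch
Recompute each column's even parity and compare to cp:
  c0: data parity 1, sent cp 1 → ok
  c1: data parity 0, sent cp 0 → ok
  c2: data parity 1, sent cp 1 → ok
  c3: data parity 0, sent cp 1 → mismatch
  c4: data parity 1, sent cp 1 → ok
Exactly one row (r3) and one column (c3) fail → the flipped bit is at their intersection.

row 3, column 3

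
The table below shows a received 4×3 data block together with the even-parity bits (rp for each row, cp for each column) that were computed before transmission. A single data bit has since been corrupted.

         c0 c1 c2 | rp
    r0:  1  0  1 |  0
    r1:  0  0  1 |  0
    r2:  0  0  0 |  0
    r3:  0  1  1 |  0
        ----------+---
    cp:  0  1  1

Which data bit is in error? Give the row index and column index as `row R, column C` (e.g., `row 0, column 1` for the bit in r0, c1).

row 1, column 0

Recompute each row's even parity and compare to rp:
  r0: data parity 0, sent rp 0 → ok
  r1: data parity 1, sent rp 0 → mismatch
  r2: data parity 0, sent rp 0 → ok
  r3: data parity 0, sent rp 0 → ok
Recompute each column's even parity and compare to cp:
  c0: data parity 1, sent cp 0 → mismatch
  c1: data parity 1, sent cp 1 → ok
  c2: data parity 1, sent cp 1 → ok
Exactly one row (r1) and one column (c0) fail → the flipped bit is at their intersection.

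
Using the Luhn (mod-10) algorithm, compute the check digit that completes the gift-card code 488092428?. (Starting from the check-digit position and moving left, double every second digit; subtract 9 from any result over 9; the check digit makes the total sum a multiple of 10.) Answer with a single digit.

9

Partial digits right→left: 8 2 4 2 9 0 8 8 4
Double every second digit counting from the check-digit position (so the 1st, 3rd, 5th, ... of the partial from the right).
  doubled (with −9 where >9): 7 8 9 7 8 → sum 39
  kept as-is: 2 2 0 8 → sum 12
Total = 39 + 12 = 51.
Check digit = (10 − (51 mod 10)) mod 10 = 9.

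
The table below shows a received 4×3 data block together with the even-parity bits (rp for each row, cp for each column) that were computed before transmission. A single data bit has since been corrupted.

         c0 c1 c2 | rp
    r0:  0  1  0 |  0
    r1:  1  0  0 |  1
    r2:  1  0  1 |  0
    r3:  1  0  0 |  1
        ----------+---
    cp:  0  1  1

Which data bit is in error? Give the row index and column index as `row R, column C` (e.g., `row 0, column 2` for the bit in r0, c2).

row 0, column 0

Recompute each row's even parity and compare to rp:
  r0: data parity 1, sent rp 0 → mismatch
  r1: data parity 1, sent rp 1 → ok
  r2: data parity 0, sent rp 0 → ok
  r3: data parity 1, sent rp 1 → ok
Recompute each column's even parity and compare to cp:
  c0: data parity 1, sent cp 0 → mismatch
  c1: data parity 1, sent cp 1 → ok
  c2: data parity 1, sent cp 1 → ok
Exactly one row (r0) and one column (c0) fail → the flipped bit is at their intersection.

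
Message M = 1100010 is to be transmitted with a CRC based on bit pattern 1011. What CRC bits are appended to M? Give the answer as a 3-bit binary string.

Append 3 zeros: 1100010000. Divide by 1011 (XOR where the leading bit is 1):
  pos 0: 1100 XOR 1011 = 0111
  pos 1: 1110 XOR 1011 = 0101
  pos 2: 1011 XOR 1011 = 0000
Remainder (last 3 bits) = 000. This is the CRC / FCS.

000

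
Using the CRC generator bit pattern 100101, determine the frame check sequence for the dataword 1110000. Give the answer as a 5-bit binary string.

01100

Append 5 zeros: 111000000000. Divide by 100101 (XOR where the leading bit is 1):
  pos 0: 111000 XOR 100101 = 011101
  pos 1: 111010 XOR 100101 = 011111
  pos 2: 111110 XOR 100101 = 011011
  pos 3: 110110 XOR 100101 = 010011
  pos 4: 100110 XOR 100101 = 000011
Remainder (last 5 bits) = 01100. This is the CRC / FCS.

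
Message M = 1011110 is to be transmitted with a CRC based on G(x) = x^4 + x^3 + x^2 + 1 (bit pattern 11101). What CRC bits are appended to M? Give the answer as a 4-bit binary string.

0010

Append 4 zeros: 10111100000. Divide by 11101 (XOR where the leading bit is 1):
  pos 0: 10111 XOR 11101 = 01010
  pos 1: 10101 XOR 11101 = 01000
  pos 2: 10000 XOR 11101 = 01101
  pos 3: 11010 XOR 11101 = 00111
  pos 5: 11100 XOR 11101 = 00001
Remainder (last 4 bits) = 0010. This is the CRC / FCS.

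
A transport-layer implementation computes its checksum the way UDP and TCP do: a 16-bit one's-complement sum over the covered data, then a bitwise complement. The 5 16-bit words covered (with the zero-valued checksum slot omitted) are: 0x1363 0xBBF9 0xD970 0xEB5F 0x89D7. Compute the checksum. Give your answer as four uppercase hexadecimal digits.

E1FA

One's-complement addition (fold any carry out of bit 15 back into bit 0):
  0x1363 + 0xBBF9 = 0x0CF5C
  0xCF5C + 0xD970 = 0x1A8CC → wrap carry → 0xA8CD
  0xA8CD + 0xEB5F = 0x1942C → wrap carry → 0x942D
  0x942D + 0x89D7 = 0x11E04 → wrap carry → 0x1E05
One's-complement sum = 0x1E05.
Checksum = ~0x1E05 & 0xFFFF = 0xE1FA.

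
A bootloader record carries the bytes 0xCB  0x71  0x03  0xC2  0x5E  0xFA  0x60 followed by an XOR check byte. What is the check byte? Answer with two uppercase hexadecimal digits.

XOR the bytes together:
  start with 0xCB
  0xCB ⊕ 0x71 = 0xBA
  0xBA ⊕ 0x03 = 0xB9
  0xB9 ⊕ 0xC2 = 0x7B
  0x7B ⊕ 0x5E = 0x25
  0x25 ⊕ 0xFA = 0xDF
  0xDF ⊕ 0x60 = 0xBF

BF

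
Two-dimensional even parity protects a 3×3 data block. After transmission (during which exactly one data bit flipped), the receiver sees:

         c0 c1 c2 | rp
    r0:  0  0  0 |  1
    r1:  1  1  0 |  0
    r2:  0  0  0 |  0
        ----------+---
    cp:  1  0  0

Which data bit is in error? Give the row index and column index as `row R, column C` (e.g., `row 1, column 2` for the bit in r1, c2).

Recompute each row's even parity and compare to rp:
  r0: data parity 0, sent rp 1 → mismatch
  r1: data parity 0, sent rp 0 → ok
  r2: data parity 0, sent rp 0 → ok
Recompute each column's even parity and compare to cp:
  c0: data parity 1, sent cp 1 → ok
  c1: data parity 1, sent cp 0 → mismatch
  c2: data parity 0, sent cp 0 → ok
Exactly one row (r0) and one column (c1) fail → the flipped bit is at their intersection.

row 0, column 1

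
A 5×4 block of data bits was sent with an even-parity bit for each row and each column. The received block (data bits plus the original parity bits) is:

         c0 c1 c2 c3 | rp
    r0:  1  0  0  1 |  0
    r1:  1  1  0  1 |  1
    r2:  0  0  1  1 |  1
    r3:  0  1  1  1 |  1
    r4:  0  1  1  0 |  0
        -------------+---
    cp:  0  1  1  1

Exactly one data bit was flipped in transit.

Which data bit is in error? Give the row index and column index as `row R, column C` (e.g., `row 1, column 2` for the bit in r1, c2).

Recompute each row's even parity and compare to rp:
  r0: data parity 0, sent rp 0 → ok
  r1: data parity 1, sent rp 1 → ok
  r2: data parity 0, sent rp 1 → mismatch
  r3: data parity 1, sent rp 1 → ok
  r4: data parity 0, sent rp 0 → ok
Recompute each column's even parity and compare to cp:
  c0: data parity 0, sent cp 0 → ok
  c1: data parity 1, sent cp 1 → ok
  c2: data parity 1, sent cp 1 → ok
  c3: data parity 0, sent cp 1 → mismatch
Exactly one row (r2) and one column (c3) fail → the flipped bit is at their intersection.

row 2, column 3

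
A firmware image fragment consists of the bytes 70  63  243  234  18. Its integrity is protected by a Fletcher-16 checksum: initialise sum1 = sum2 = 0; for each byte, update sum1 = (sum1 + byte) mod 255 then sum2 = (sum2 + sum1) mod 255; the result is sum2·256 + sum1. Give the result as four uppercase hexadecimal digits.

Running sums (mod 255):
  after byte 0 (70): sum1=70, sum2=70
  after byte 1 (63): sum1=133, sum2=203
  after byte 2 (243): sum1=121, sum2=69
  after byte 3 (234): sum1=100, sum2=169
  after byte 4 (18): sum1=118, sum2=32
Checksum = sum2·256 + sum1 = 32·256 + 118 = 8310 = 0x2076.

2076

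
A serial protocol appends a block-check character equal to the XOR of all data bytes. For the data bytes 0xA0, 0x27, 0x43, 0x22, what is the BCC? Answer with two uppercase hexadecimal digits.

E6

XOR the bytes together:
  start with 0xA0
  0xA0 ⊕ 0x27 = 0x87
  0x87 ⊕ 0x43 = 0xC4
  0xC4 ⊕ 0x22 = 0xE6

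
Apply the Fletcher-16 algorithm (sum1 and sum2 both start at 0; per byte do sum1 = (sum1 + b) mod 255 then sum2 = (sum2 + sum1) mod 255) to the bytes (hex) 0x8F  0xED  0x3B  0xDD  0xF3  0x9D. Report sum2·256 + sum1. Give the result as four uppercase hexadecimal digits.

0F28

Running sums (mod 255):
  after byte 0 (0x8F): sum1=143, sum2=143
  after byte 1 (0xED): sum1=125, sum2=13
  after byte 2 (0x3B): sum1=184, sum2=197
  after byte 3 (0xDD): sum1=150, sum2=92
  after byte 4 (0xF3): sum1=138, sum2=230
  after byte 5 (0x9D): sum1=40, sum2=15
Checksum = sum2·256 + sum1 = 15·256 + 40 = 3880 = 0x0F28.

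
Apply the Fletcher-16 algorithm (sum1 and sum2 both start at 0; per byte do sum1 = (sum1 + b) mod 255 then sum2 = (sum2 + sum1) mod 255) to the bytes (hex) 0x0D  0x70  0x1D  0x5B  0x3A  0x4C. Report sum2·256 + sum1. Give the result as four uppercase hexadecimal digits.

C77C

Running sums (mod 255):
  after byte 0 (0x0D): sum1=13, sum2=13
  after byte 1 (0x70): sum1=125, sum2=138
  after byte 2 (0x1D): sum1=154, sum2=37
  after byte 3 (0x5B): sum1=245, sum2=27
  after byte 4 (0x3A): sum1=48, sum2=75
  after byte 5 (0x4C): sum1=124, sum2=199
Checksum = sum2·256 + sum1 = 199·256 + 124 = 51068 = 0xC77C.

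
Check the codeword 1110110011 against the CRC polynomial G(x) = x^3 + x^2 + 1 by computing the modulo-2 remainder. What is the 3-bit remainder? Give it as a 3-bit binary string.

Modulo-2 division of 1110110011 by 1101:
  pos 0: 1110 XOR 1101 = 0011
  pos 2: 1111 XOR 1101 = 0010
  pos 4: 1000 XOR 1101 = 0101
  pos 5: 1011 XOR 1101 = 0110
  pos 6: 1101 XOR 1101 = 0000
Remainder = 000 (zero — the frame passes the CRC check).

000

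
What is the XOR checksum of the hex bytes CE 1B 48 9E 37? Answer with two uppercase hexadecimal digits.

34

XOR the bytes together:
  start with 0xCE
  0xCE ⊕ 0x1B = 0xD5
  0xD5 ⊕ 0x48 = 0x9D
  0x9D ⊕ 0x9E = 0x03
  0x03 ⊕ 0x37 = 0x34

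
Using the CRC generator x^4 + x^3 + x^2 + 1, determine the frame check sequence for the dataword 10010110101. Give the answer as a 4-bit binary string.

Append 4 zeros: 100101101010000. Divide by 11101 (XOR where the leading bit is 1):
  pos 0: 10010 XOR 11101 = 01111
  pos 1: 11111 XOR 11101 = 00010
  pos 4: 10101 XOR 11101 = 01000
  pos 5: 10000 XOR 11101 = 01101
  pos 6: 11011 XOR 11101 = 00110
  pos 8: 11000 XOR 11101 = 00101
  pos 10: 10100 XOR 11101 = 01001
Remainder (last 4 bits) = 1001. This is the CRC / FCS.

1001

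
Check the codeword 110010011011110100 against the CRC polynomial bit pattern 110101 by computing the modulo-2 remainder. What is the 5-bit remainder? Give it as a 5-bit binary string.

00000

Modulo-2 division of 110010011011110100 by 110101:
  pos 0: 110010 XOR 110101 = 000111
  pos 3: 111011 XOR 110101 = 001110
  pos 5: 111001 XOR 110101 = 001100
  pos 7: 110011 XOR 110101 = 000110
  pos 10: 110101 XOR 110101 = 000000
Remainder = 00000 (zero — the frame passes the CRC check).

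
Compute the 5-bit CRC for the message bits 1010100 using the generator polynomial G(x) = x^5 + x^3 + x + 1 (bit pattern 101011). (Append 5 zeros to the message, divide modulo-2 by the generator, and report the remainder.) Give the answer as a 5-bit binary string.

10110

Append 5 zeros: 101010000000. Divide by 101011 (XOR where the leading bit is 1):
  pos 0: 101010 XOR 101011 = 000001
  pos 5: 100000 XOR 101011 = 001011
Remainder (last 5 bits) = 10110. This is the CRC / FCS.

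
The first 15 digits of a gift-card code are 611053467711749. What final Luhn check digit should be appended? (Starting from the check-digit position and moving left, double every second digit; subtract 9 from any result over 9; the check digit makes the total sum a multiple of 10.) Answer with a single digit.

3

Partial digits right→left: 9 4 7 1 1 7 7 6 4 3 5 0 1 1 6
Double every second digit counting from the check-digit position (so the 1st, 3rd, 5th, ... of the partial from the right).
  doubled (with −9 where >9): 9 5 2 5 8 1 2 3 → sum 35
  kept as-is: 4 1 7 6 3 0 1 → sum 22
Total = 35 + 22 = 57.
Check digit = (10 − (57 mod 10)) mod 10 = 3.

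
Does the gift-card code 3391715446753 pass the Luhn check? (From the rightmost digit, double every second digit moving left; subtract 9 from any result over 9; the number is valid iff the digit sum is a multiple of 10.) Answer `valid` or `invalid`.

valid

From the right, keep odd positions and double even positions (subtract 9 from any doubled value over 9):
  doubled (positions 2,4,...): 1 3 8 2 2 6 → sum 22
  kept (positions 1,3,...): 3 7 4 5 7 9 3 → sum 38
Total = 60.
60 mod 10 = 0, so the number is valid.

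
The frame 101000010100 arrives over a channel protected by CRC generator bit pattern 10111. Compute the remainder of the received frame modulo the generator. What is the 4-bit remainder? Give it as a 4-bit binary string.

0000

Modulo-2 division of 101000010100 by 10111:
  pos 0: 10100 XOR 10111 = 00011
  pos 3: 11001 XOR 10111 = 01110
  pos 4: 11100 XOR 10111 = 01011
  pos 5: 10111 XOR 10111 = 00000
Remainder = 0000 (zero — the frame passes the CRC check).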